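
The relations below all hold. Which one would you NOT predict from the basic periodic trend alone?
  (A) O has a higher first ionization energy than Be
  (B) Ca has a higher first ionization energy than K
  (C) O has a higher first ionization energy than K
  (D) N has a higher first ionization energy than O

(D)

The general trend: first ionization energy increases across a period and decreases down a group.
(A) O (period 2, group 16) vs Be (period 2, group 2): the stated order agrees with the simple trend.
(B) Ca (period 4, group 2) vs K (period 4, group 1): the stated order agrees with the simple trend.
(C) O (period 2, group 16) vs K (period 4, group 1): the stated order agrees with the simple trend.
(D) N (period 2, group 15) vs O (period 2, group 16): the stated order contradicts the simple trend.
The exception is (D): pairing an electron in O's 2p⁴ costs repulsion energy, so O ionizes more easily than half-filled N (2p³).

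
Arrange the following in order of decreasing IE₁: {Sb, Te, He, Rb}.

He > Te > Sb > Rb

First ionization energy rises across a period (greater Z_eff holds electrons more tightly) and falls down a group (valence electrons are farther from the nucleus).
Neither a single period nor a single group — weigh both effects.
Sb > Rb: Sb lies to the right of Rb in period 5, so the across-period effect alone puts Sb higher.
Te > Sb: Te lies to the right of Sb in period 5, so the across-period effect alone puts Te higher.
He > Te: both effects reinforce here, so He is clearly the higher of the two.
Approximate values (kJ/mol): He 2372, Rb 403, Sb 831, Te 869.
So from highest to lowest: He > Te > Sb > Rb.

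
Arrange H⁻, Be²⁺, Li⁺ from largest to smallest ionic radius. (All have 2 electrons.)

All of these have 2 electrons, so size is governed by nuclear charge alone: the more protons, the stronger the pull on the same electron cloud, and the smaller the ion.
Nuclear charges: Be²⁺ (Z=4), Li⁺ (Z=3), H⁻ (Z=1).
Largest to smallest: H⁻ > Li⁺ > Be²⁺.

H⁻ > Li⁺ > Be²⁺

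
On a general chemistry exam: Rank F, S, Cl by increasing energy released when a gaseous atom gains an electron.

S, F, Cl

Atoms with high Z_eff and room in the valence shell (especially the halogens) have the most exothermic electron affinities.
These span different periods and groups, so the two trends combine.
F > S: both effects reinforce here, so F is clearly the higher of the two.
Cl > F: this pair runs against the simple trend — see the exception note.
Note the exception: Cl has a higher electron affinity than F, contrary to the simple trend — F's small 2p subshell makes the incoming electron feel strong e⁻–e⁻ repulsion, so Cl actually releases more energy on gaining an electron.
Approximate values (kJ/mol): F 328, S 200, Cl 349.
So from lowest to highest: S < F < Cl.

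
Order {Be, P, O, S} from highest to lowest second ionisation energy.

Consider each +1 ion: Be⁺ still has 1 valence electron; P⁺ still has 4 valence electrons; O⁺ still has 5 valence electrons; S⁺ still has 5 valence electrons.
All are still removing valence electrons, so compare the +1 ions as you would atoms: IE_2 generally rises across a period (higher Z_eff) and falls down a group (larger shell), subject to the usual subshell exceptions.
Valence configurations: Be⁺ [He]2s¹, P⁺ [Ne]3s²3p², O⁺ [He]2s²2p³, S⁺ [Ne]3s²3p³.
Tabulated IE_2 (kJ/mol): Be 1757, P 1907, O 3388, S 2252.
Putting it together, IE_2: Be < P < S < O.

O, S, P, Be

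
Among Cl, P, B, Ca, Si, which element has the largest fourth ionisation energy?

B

Consider each +3 ion: Cl³⁺ still has 4 valence electrons; P³⁺ still has 2 valence electrons; B³⁺ is the bare [He] core; Ca³⁺ is already 1 electron into the core; Si³⁺ still has 1 valence electron.
Pulling an electron out of a noble-gas core costs far more than removing a remaining valence electron, so Ca and B sit at the high end of IE_4.
Valence configurations: Cl³⁺ [Ne]3s²3p², P³⁺ [Ne]3s², Si³⁺ [Ne]3s¹.
The numbers (kJ/mol): Cl 5159, P 4964, B 25026, Ca 6491, Si 4356.
Putting it together, IE_4: Si < P < Cl < Ca < B.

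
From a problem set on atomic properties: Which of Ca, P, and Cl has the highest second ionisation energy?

The second ionization energy removes an electron from the +1 ion. For each element: Ca⁺ still has 1 valence electron; P⁺ still has 4 valence electrons; Cl⁺ still has 6 valence electrons.
All are still removing valence electrons, so compare the +1 ions as you would atoms: IE_2 generally rises across a period (higher Z_eff) and falls down a group (larger shell), subject to the usual subshell exceptions.
Valence configurations: Ca⁺ [Ar]4s¹, P⁺ [Ne]3s²3p², Cl⁺ [Ne]3s²3p⁴.
Tabulated IE_2 (kJ/mol): Ca 1145, P 1907, Cl 2298.
Putting it together, IE_2: Ca < P < Cl.

Cl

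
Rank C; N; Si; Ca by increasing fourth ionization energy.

Si < C < Ca < N

After 3 electrons have been removed, what remains? C³⁺ still has 1 valence electron; N³⁺ still has 2 valence electrons; Si³⁺ still has 1 valence electron; Ca³⁺ is already 1 electron into the core.
Usually core removal costs more than valence removal, but here the competition is close: a tightly held n=2 valence electron can cost more to remove than an n=3 core electron, so the actual values have to decide it.
Valence configurations: C³⁺ [He]2s¹, N³⁺ [He]2s², Si³⁺ [Ne]3s¹.
The numbers (kJ/mol): C 6223, N 7475, Si 4356, Ca 6491.
Overall IE_4 order: Si < C < Ca < N.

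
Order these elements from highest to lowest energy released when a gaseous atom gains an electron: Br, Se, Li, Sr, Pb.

Li is in period 2, group 1; Se is in period 4, group 16; Br is in period 4, group 17; Sr is in period 5, group 2; Pb is in period 6, group 14.
EA tends to increase across a period and decrease down a group, though the pattern is less regular than for IE or radius.
Neither a single period nor a single group — weigh both effects.
Pb > Sr: period and group pull opposite ways; the across-period shift dominates (35 vs 5 kJ/mol).
Li > Pb: the two effects oppose for this pair; the down-group effect wins (60 vs 35 kJ/mol).
Se > Li: the two effects oppose for this pair; the across-period effect wins (195 vs 60 kJ/mol).
Br > Se: Br lies to the right of Se in period 4, so the across-period effect alone puts Br higher.
For reference (kJ/mol): Li 60, Se 195, Br 325, Sr 5, Pb 35.
So from highest to lowest: Br > Se > Li > Pb > Sr.

Br > Se > Li > Pb > Sr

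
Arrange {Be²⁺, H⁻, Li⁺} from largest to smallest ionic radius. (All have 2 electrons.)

H⁻, Li⁺, Be²⁺

All of these have 2 electrons, so size is governed by nuclear charge alone: the more protons, the stronger the pull on the same electron cloud, and the smaller the ion.
Nuclear charges: Be²⁺ (Z=4), Li⁺ (Z=3), H⁻ (Z=1).
Largest to smallest: H⁻ > Li⁺ > Be²⁺.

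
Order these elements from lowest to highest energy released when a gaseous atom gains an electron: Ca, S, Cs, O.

O is in period 2, group 16; S is in period 3, group 16; Ca is in period 4, group 2; Cs is in period 6, group 1.
Atoms with high Z_eff and room in the valence shell (especially the halogens) have the most exothermic electron affinities.
Here both period and group differ, so the two effects have to be weighed against each other.
Cs > Ca: this pair runs against the simple trend — see the exception note.
O > Cs: relative to Cs, both the across-period and down-group shifts push O's electron affinity up.
S > O: this pair runs against the simple trend — see the exception note.
Note the exception: Cs has a higher electron affinity than Ca, contrary to the simple trend — adding an electron to Ca (ns²) has to open a new, higher-energy np subshell, which is unfavourable.
Note the exception: S has a higher electron affinity than O, contrary to the simple trend — the compact 2p subshell of O repels the added electron more than S's larger 3p does.
For reference (kJ/mol): O 141, S 200, Ca 2, Cs 46.
So from lowest to highest: Ca < Cs < O < S.

Ca, Cs, O, S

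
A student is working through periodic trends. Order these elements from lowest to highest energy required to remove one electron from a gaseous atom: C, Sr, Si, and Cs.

Cs < Sr < Si < C

C is in period 2, group 14; Si is in period 3, group 14; Sr is in period 5, group 2; Cs is in period 6, group 1.
IE₁ increases left→right with effective nuclear charge and decreases top→bottom as the valence shell moves farther out.
These span different periods and groups, so the two trends combine.
Sr > Cs: relative to Cs, both the across-period and down-group shifts push Sr's first ionization energy up.
Si > Sr: both effects reinforce here, so Si is clearly the higher of the two.
C > Si: C sits above Si in group 14, so the down-group effect alone puts C higher.
Tabulated first ionization energy (kJ/mol): C 1086, Si 786, Sr 550, Cs 376.
So from lowest to highest: Cs < Sr < Si < C.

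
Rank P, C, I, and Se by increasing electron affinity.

C is in period 2, group 14; P is in period 3, group 15; Se is in period 4, group 16; I is in period 5, group 17.
Adding an electron releases more energy for atoms nearer the top right (short of the noble gases).
A diagonal step moves right (one effect) and down (the opposite effect) at once.
C > P: the two effects oppose for this pair; the down-group effect wins (122 vs 72 kJ/mol).
Se > C: period and group pull opposite ways; the across-period shift dominates (195 vs 122 kJ/mol).
I > Se: the two effects oppose for this pair; the across-period effect wins (295 vs 195 kJ/mol).
For reference (kJ/mol): C 122, P 72, Se 195, I 295.
So from lowest to highest: P < C < Se < I.

P < C < Se < I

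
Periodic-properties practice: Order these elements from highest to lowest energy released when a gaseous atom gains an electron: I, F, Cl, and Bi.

Cl > F > I > Bi

F is in period 2, group 17; Cl is in period 3, group 17; I is in period 5, group 17; Bi is in period 6, group 15.
Adding an electron releases more energy for atoms nearer the top right (short of the noble gases).
Here both period and group differ, so the two effects have to be weighed against each other.
I > Bi: both effects reinforce here, so I is clearly the higher of the two.
F > I: they share group 17; the group trend gives F the larger value.
Cl > F: this pair runs against the simple trend — see the exception note.
Note the exception: Cl has a higher electron affinity than F, contrary to the simple trend — F's small 2p subshell makes the incoming electron feel strong e⁻–e⁻ repulsion, so Cl actually releases more energy on gaining an electron.
For reference (kJ/mol): F 328, Cl 349, I 295, Bi 91.
So from highest to lowest: Cl > F > I > Bi.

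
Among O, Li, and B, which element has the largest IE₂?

The second ionization energy removes an electron from the +1 ion. For each element: O⁺ still has 5 valence electrons; Li⁺ is the bare [He] core; B⁺ still has 2 valence electrons.
Breaking into a closed-shell core is much more expensive than removing a leftover valence electron — Li has the largest IE_2 here.
Valence configurations: O⁺ [He]2s²2p³, B⁺ [He]2s².
Approximate IE_2 values (kJ/mol): O 3388, Li 7298, B 2427.
So the second ionization energies run B < O < Li.

Li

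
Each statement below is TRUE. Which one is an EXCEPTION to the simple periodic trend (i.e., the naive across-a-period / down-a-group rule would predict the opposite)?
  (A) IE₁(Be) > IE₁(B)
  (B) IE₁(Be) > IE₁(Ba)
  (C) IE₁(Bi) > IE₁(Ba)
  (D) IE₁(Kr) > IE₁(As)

The general trend: IE₁ increases across a period and decreases down a group.
(A) Be (period 2, group 2) vs B (period 2, group 13): the stated order contradicts the simple trend.
(B) Be (period 2, group 2) vs Ba (period 6, group 2): the stated order agrees with the simple trend.
(C) Bi (period 6, group 15) vs Ba (period 6, group 2): the stated order agrees with the simple trend.
(D) Kr (period 4, group 18) vs As (period 4, group 15): the stated order agrees with the simple trend.
The exception is (A): removing B's lone 2p electron is easier than breaking Be's filled 2s².

(A)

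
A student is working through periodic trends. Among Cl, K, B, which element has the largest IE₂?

After 1 electron has been removed, what remains? Cl⁺ still has 6 valence electrons; K⁺ is the bare [Ar] core; B⁺ still has 2 valence electrons.
Breaking into a closed-shell core is much more expensive than removing a leftover valence electron — K has the largest IE_2 here.
Valence configurations: Cl⁺ [Ne]3s²3p⁴, B⁺ [He]2s².
Approximate IE_2 values (kJ/mol): Cl 2298, K 3052, B 2427.
Hence IE_2: Cl < B < K.

K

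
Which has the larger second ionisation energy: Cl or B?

The second ionization energy removes an electron from the +1 ion. For each element: Cl⁺ still has 6 valence electrons; B⁺ still has 2 valence electrons.
All are still removing valence electrons, so compare the +1 ions as you would atoms: IE_2 generally rises across a period (higher Z_eff) and falls down a group (larger shell), subject to the usual subshell exceptions.
Valence configurations: Cl⁺ [Ne]3s²3p⁴, B⁺ [He]2s².
Tabulated IE_2 (kJ/mol): Cl 2298, B 2427.
So the second ionization energies run Cl < B.

B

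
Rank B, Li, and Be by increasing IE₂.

Be < B < Li

The second ionization energy removes an electron from the +1 ion. For each element: B⁺ still has 2 valence electrons; Li⁺ is the bare [He] core; Be⁺ still has 1 valence electron.
Breaking into a closed-shell core is much more expensive than removing a leftover valence electron — Li has the largest IE_2 here.
Valence configurations: B⁺ [He]2s², Be⁺ [He]2s¹.
The numbers (kJ/mol): B 2427, Li 7298, Be 1757.
So the second ionization energies run Be < B < Li.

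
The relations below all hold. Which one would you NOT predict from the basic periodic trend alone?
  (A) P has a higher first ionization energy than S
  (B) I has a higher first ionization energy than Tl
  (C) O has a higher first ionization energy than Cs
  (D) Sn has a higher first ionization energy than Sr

(A)

The general trend: first ionization energy increases across a period and decreases down a group.
(A) P (period 3, group 15) vs S (period 3, group 16): the stated order contradicts the simple trend.
(B) I (period 5, group 17) vs Tl (period 6, group 13): the stated order agrees with the simple trend.
(C) O (period 2, group 16) vs Cs (period 6, group 1): the stated order agrees with the simple trend.
(D) Sn (period 5, group 14) vs Sr (period 5, group 2): the stated order agrees with the simple trend.
The exception is (A): S (3p⁴) ionizes more easily than half-filled P (3p³) because the paired 3p electron in S is pushed out by e⁻–e⁻ repulsion.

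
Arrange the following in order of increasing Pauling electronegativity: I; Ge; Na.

Na < Ge < I

Na is in period 3, group 1; Ge is in period 4, group 14; I is in period 5, group 17.
EN rises left→right (higher Z_eff, smaller atoms) and falls top→bottom (larger, more shielded atoms).
Neither a single period nor a single group — weigh both effects.
Ge > Na: the two effects oppose for this pair; the across-period effect wins (2.01 vs 0.93).
I > Ge: period and group pull opposite ways; the across-period shift dominates (2.66 vs 2.01).
Approximate values (Pauling): Na 0.93, Ge 2.01, I 2.66.
So from lowest to highest: Na < Ge < I.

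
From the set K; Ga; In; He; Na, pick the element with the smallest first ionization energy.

K

He is in period 1, group 18; Na is in period 3, group 1; K is in period 4, group 1; Ga is in period 4, group 13; In is in period 5, group 13.
Across a period the outer electron is held more tightly (higher IE₁); down a group it sits in a higher shell, more shielded, and comes off more easily.
Neither a single period nor a single group — weigh both effects.
Na > K: they share group 1; the group trend gives Na the larger value.
In > Na: the two effects oppose for this pair; the across-period effect wins (558 vs 496 kJ/mol).
Ga > In: Ga sits above In in group 13, so the down-group effect alone puts Ga higher.
He > Ga: both effects reinforce here, so He is clearly the higher of the two.
Approximate values (kJ/mol): He 2372, Na 496, K 419, Ga 579, In 558.
The smallest first ionization energy among these belongs to K.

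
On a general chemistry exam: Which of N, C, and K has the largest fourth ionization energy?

Consider each +3 ion: N³⁺ still has 2 valence electrons; C³⁺ still has 1 valence electron; K³⁺ is already 2 electrons into the core.
Usually core removal costs more than valence removal, but here the competition is close: a tightly held n=2 valence electron can cost more to remove than an n=3 core electron, so the actual values have to decide it.
Valence configurations: N³⁺ [He]2s², C³⁺ [He]2s¹.
Approximate IE_4 values (kJ/mol): N 7475, C 6223, K 5877.
Overall IE_4 order: K < C < N.

N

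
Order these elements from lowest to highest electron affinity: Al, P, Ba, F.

Ba < Al < P < F

Adding an electron releases more energy for atoms nearer the top right (short of the noble gases).
These span different periods and groups, so the two trends combine.
Al > Ba: relative to Ba, both the across-period and down-group shifts push Al's electron affinity up.
P > Al: P lies to the right of Al in period 3, so the across-period effect alone puts P higher.
F > P: both effects reinforce here, so F is clearly the higher of the two.
Approximate values (kJ/mol): F 328, Al 42, P 72, Ba 14.
So from lowest to highest: Ba < Al < P < F.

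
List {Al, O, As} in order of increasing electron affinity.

Al < As < O

O is in period 2, group 16; Al is in period 3, group 13; As is in period 4, group 15.
EA tends to increase across a period and decrease down a group, though the pattern is less regular than for IE or radius.
Here both period and group differ, so the two effects have to be weighed against each other.
As > Al: period and group pull opposite ways; the across-period shift dominates (78 vs 42 kJ/mol).
O > As: both effects reinforce here, so O is clearly the higher of the two.
Approximate values (kJ/mol): O 141, Al 42, As 78.
So from lowest to highest: Al < As < O.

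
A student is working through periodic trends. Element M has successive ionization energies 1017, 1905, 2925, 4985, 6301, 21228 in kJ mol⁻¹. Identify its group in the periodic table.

Group 15

Look for the largest jump between consecutive ionization energies: IE6/IE5 ≈ 3.4, far larger than any earlier ratio.
That jump marks the point where a core electron is being removed. So the atom has 5 valence electrons.
A main-group element with 5 valence electrons is in group 15.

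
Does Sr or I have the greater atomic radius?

Sr

Sr is in period 5, group 2; I is in period 5, group 17.
Moving right in a period, electrons are added to the same shell under a stronger nuclear pull, so atoms get smaller; moving down, a new shell is opened and atoms get larger.
All lie in period 5, so atomic radius increases right to left.
So Sr has the greater atomic radius (Sr > I).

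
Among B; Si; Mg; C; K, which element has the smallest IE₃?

Si

IE_3 is the cost of taking one more electron from the +2 cation: B²⁺ still has 1 valence electron; Si²⁺ still has 2 valence electrons; Mg²⁺ is the bare [Ne] core; C²⁺ still has 2 valence electrons; K²⁺ is already 1 electron into the core.
Usually core removal costs more than valence removal, but here the competition is close: a tightly held n=2 valence electron can cost more to remove than an n=3 core electron, so the actual values have to decide it.
Valence configurations: B²⁺ [He]2s¹, Si²⁺ [Ne]3s², C²⁺ [He]2s².
Tabulated IE_3 (kJ/mol): B 3660, Si 3232, Mg 7733, C 4620, K 4420.
Hence IE_3: Si < B < K < C < Mg.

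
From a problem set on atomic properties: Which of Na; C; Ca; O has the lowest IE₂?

Ca

Consider each +1 ion: Na⁺ is the bare [Ne] core; C⁺ still has 3 valence electrons; Ca⁺ still has 1 valence electron; O⁺ still has 5 valence electrons.
Breaking into a closed-shell core is much more expensive than removing a leftover valence electron — Na has the largest IE_2 here.
Valence configurations: C⁺ [He]2s²2p¹, Ca⁺ [Ar]4s¹, O⁺ [He]2s²2p³.
Approximate IE_2 values (kJ/mol): Na 4562, C 2353, Ca 1145, O 3388.
So the second ionization energies run Ca < C < O < Na.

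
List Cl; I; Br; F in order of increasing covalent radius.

F < Cl < Br < I

Atomic radius shrinks across a period as nuclear charge pulls the same shell inward, and grows down a group as new shells are added.
All are in group 17, so atomic radius increases down the group.
So from smallest to largest: F < Cl < Br < I.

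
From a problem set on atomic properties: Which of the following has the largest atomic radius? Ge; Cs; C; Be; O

Cs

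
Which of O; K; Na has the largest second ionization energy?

Na

After 1 electron has been removed, what remains? O⁺ still has 5 valence electrons; K⁺ is the bare [Ar] core; Na⁺ is the bare [Ne] core.
Usually core removal costs more than valence removal, but here the competition is close: a tightly held n=2 valence electron can cost more to remove than an n=3 core electron, so the actual values have to decide it.
The numbers (kJ/mol): O 3388, K 3052, Na 4562.
Putting it together, IE_2: K < O < Na.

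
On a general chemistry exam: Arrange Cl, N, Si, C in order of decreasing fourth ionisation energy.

The fourth ionization energy removes an electron from the +3 ion. For each element: Cl³⁺ still has 4 valence electrons; N³⁺ still has 2 valence electrons; Si³⁺ still has 1 valence electron; C³⁺ still has 1 valence electron.
All are still removing valence electrons, so compare the +3 ions as you would atoms: IE_4 generally rises across a period (higher Z_eff) and falls down a group (larger shell), subject to the usual subshell exceptions.
Valence configurations: Cl³⁺ [Ne]3s²3p², N³⁺ [He]2s², Si³⁺ [Ne]3s¹, C³⁺ [He]2s¹.
The numbers (kJ/mol): Cl 5159, N 7475, Si 4356, C 6223.
Putting it together, IE_4: Si < Cl < C < N.

N, C, Cl, Si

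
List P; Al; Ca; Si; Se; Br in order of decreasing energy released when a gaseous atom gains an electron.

Br > Se > Si > P > Al > Ca

Al is in period 3, group 13; Si is in period 3, group 14; P is in period 3, group 15; Ca is in period 4, group 2; Se is in period 4, group 16; Br is in period 4, group 17.
Adding an electron releases more energy for atoms nearer the top right (short of the noble gases).
These span different periods and groups, so the two trends combine.
Al > Ca: both effects reinforce here, so Al is clearly the higher of the two.
P > Al: P lies to the right of Al in period 3, so the across-period effect alone puts P higher.
Si > P: this pair runs against the simple trend — see the exception note.
Se > Si: period and group pull opposite ways; the across-period shift dominates (195 vs 134 kJ/mol).
Br > Se: both are in period 4; the period trend gives Br the larger value.
Note the exception: Si has a higher electron affinity than P, contrary to the simple trend — adding an electron to P's half-filled 3p³ is unfavourable, so Si (3p²) has the more exothermic EA.
For reference (kJ/mol): Al 42, Si 134, P 72, Ca 2, Se 195, Br 325.
So from highest to lowest: Br > Se > Si > P > Al > Ca.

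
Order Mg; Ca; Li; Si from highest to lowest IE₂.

Li > Si > Mg > Ca

Consider each +1 ion: Mg⁺ still has 1 valence electron; Ca⁺ still has 1 valence electron; Li⁺ is the bare [He] core; Si⁺ still has 3 valence electrons.
Breaking into a closed-shell core is much more expensive than removing a leftover valence electron — Li has the largest IE_2 here.
Valence configurations: Mg⁺ [Ne]3s¹, Ca⁺ [Ar]4s¹, Si⁺ [Ne]3s²3p¹.
The numbers (kJ/mol): Mg 1451, Ca 1145, Li 7298, Si 1577.
So the second ionization energies run Ca < Mg < Si < Li.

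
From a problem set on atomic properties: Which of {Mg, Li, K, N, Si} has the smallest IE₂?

Mg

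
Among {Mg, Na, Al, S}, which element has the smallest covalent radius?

S

Na is in period 3, group 1; Mg is in period 3, group 2; Al is in period 3, group 13; S is in period 3, group 16.
Atomic radius shrinks across a period as nuclear charge pulls the same shell inward, and grows down a group as new shells are added.
All lie in period 3, so atomic radius increases right to left.
The smallest covalent radius among these belongs to S.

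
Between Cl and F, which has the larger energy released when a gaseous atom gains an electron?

Atoms with high Z_eff and room in the valence shell (especially the halogens) have the most exothermic electron affinities.
All are in group 17; the group trend (electron affinity increases up the group) applies, with the exception below.
Note the exception: Cl has a higher electron affinity than F, contrary to the simple trend — F's small 2p subshell makes the incoming electron feel strong e⁻–e⁻ repulsion, so Cl actually releases more energy on gaining an electron.
For reference (kJ/mol): F 328, Cl 349.
So Cl has the larger energy released when a gaseous atom gains an electron (Cl > F).

Cl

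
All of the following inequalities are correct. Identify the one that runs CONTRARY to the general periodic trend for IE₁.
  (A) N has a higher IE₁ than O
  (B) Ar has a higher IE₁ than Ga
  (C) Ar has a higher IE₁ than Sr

(A)

The general trend: IE₁ increases across a period and decreases down a group.
(A) N (period 2, group 15) vs O (period 2, group 16): the stated order contradicts the simple trend.
(B) Ar (period 3, group 18) vs Ga (period 4, group 13): the stated order agrees with the simple trend.
(C) Ar (period 3, group 18) vs Sr (period 5, group 2): the stated order agrees with the simple trend.
The exception is (A): pairing an electron in O's 2p⁴ costs repulsion energy, so O ionizes more easily than half-filled N (2p³).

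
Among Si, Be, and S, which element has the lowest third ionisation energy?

Si

After 2 electrons have been removed, what remains? Si²⁺ still has 2 valence electrons; Be²⁺ is the bare [He] core; S²⁺ still has 4 valence electrons.
Core electrons are held far more tightly than valence electrons, so Be tops the IE_3 order.
Valence configurations: Si²⁺ [Ne]3s², S²⁺ [Ne]3s²3p².
The numbers (kJ/mol): Si 3232, Be 14849, S 3357.
Overall IE_3 order: Si < S < Be.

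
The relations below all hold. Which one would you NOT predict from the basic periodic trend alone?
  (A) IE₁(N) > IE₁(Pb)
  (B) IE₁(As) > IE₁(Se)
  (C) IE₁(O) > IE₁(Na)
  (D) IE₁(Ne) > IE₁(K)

The general trend: IE₁ increases across a period and decreases down a group.
(A) N (period 2, group 15) vs Pb (period 6, group 14): the stated order agrees with the simple trend.
(B) As (period 4, group 15) vs Se (period 4, group 16): the stated order contradicts the simple trend.
(C) O (period 2, group 16) vs Na (period 3, group 1): the stated order agrees with the simple trend.
(D) Ne (period 2, group 18) vs K (period 4, group 1): the stated order agrees with the simple trend.
The exception is (B): Se (4p⁴) ionizes more easily than half-filled As (4p³).

(B)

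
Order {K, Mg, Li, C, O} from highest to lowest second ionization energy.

After 1 electron has been removed, what remains? K⁺ is the bare [Ar] core; Mg⁺ still has 1 valence electron; Li⁺ is the bare [He] core; C⁺ still has 3 valence electrons; O⁺ still has 5 valence electrons.
Usually core removal costs more than valence removal, but here the competition is close: a tightly held n=2 valence electron can cost more to remove than an n=3 core electron, so the actual values have to decide it.
Valence configurations: Mg⁺ [Ne]3s¹, C⁺ [He]2s²2p¹, O⁺ [He]2s²2p³.
The numbers (kJ/mol): K 3052, Mg 1451, Li 7298, C 2353, O 3388.
So the second ionization energies run Mg < C < K < O < Li.

Li > O > K > C > Mg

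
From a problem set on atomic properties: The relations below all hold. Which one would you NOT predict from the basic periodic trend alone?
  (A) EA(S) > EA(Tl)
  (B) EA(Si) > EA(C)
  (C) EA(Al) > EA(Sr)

(B)

The general trend: electron affinity increases across a period and decreases down a group.
(A) S (period 3, group 16) vs Tl (period 6, group 13): the stated order agrees with the simple trend.
(B) Si (period 3, group 14) vs C (period 2, group 14): the stated order contradicts the simple trend.
(C) Al (period 3, group 13) vs Sr (period 5, group 2): the stated order agrees with the simple trend.
The exception is (B): Si's larger, more diffuse 3p orbitals accept an added electron slightly more readily than C's compact 2p.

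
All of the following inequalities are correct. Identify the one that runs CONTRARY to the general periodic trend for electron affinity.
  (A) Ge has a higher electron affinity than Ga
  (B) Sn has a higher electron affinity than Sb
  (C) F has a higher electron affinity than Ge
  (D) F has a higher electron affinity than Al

The general trend: electron affinity increases across a period and decreases down a group.
(A) Ge (period 4, group 14) vs Ga (period 4, group 13): the stated order agrees with the simple trend.
(B) Sn (period 5, group 14) vs Sb (period 5, group 15): the stated order contradicts the simple trend.
(C) F (period 2, group 17) vs Ge (period 4, group 14): the stated order agrees with the simple trend.
(D) F (period 2, group 17) vs Al (period 3, group 13): the stated order agrees with the simple trend.
The exception is (B): adding an electron to Sb's half-filled 5p³ is unfavourable, so Sn has the more exothermic EA.

(B)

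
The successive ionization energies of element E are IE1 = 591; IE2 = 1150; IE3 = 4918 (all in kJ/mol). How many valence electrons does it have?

2

Look for the largest jump between consecutive ionization energies: IE3/IE2 ≈ 4.3, far larger than any earlier ratio.
That jump marks the point where a core electron is being removed. So the atom has 2 valence electrons.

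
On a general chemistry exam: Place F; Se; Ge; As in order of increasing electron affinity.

As < Ge < Se < F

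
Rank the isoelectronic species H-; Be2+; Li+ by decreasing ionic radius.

All of these have 2 electrons, so size is governed by nuclear charge alone: the more protons, the stronger the pull on the same electron cloud, and the smaller the ion.
Nuclear charges: Be2+ (Z=4), Li+ (Z=3), H- (Z=1).
Largest to smallest: H- > Li+ > Be2+.

H- > Li+ > Be2+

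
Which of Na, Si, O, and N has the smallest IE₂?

Si

The second ionization energy removes an electron from the +1 ion. For each element: Na⁺ is the bare [Ne] core; Si⁺ still has 3 valence electrons; O⁺ still has 5 valence electrons; N⁺ still has 4 valence electrons.
Pulling an electron out of a noble-gas core costs far more than removing a remaining valence electron, so Na sits at the high end of IE_2.
Valence configurations: Si⁺ [Ne]3s²3p¹, O⁺ [He]2s²2p³, N⁺ [He]2s²2p².
The numbers (kJ/mol): Na 4562, Si 1577, O 3388, N 2856.
Hence IE_2: Si < N < O < Na.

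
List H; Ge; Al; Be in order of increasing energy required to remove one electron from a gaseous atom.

Removing the outermost electron gets harder across a period and easier down a group.
A diagonal step moves right (one effect) and down (the opposite effect) at once.
Ge > Al: the two effects oppose for this pair; the across-period effect wins (762 vs 578 kJ/mol).
Be > Ge: the two effects oppose for this pair; the down-group effect wins (900 vs 762 kJ/mol).
H > Be: period and group pull opposite ways; the down-group shift dominates (1312 vs 900 kJ/mol).
Approximate values (kJ/mol): H 1312, Be 900, Al 578, Ge 762.
So from lowest to highest: Al < Ge < Be < H.

Al < Ge < Be < H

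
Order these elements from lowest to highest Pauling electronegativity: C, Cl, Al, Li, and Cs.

Cs < Li < Al < C < Cl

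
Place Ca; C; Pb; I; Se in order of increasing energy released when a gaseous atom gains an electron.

C is in period 2, group 14; Ca is in period 4, group 2; Se is in period 4, group 16; I is in period 5, group 17; Pb is in period 6, group 14.
Electron affinity generally becomes more exothermic across a period toward the halogens and less exothermic down a group.
These span different periods and groups, so the two trends combine.
Pb > Ca: the two effects oppose for this pair; the across-period effect wins (35 vs 2 kJ/mol).
C > Pb: C sits above Pb in group 14, so the down-group effect alone puts C higher.
Se > C: the two effects oppose for this pair; the across-period effect wins (195 vs 122 kJ/mol).
I > Se: period and group pull opposite ways; the across-period shift dominates (295 vs 195 kJ/mol).
Approximate values (kJ/mol): C 122, Ca 2, Se 195, I 295, Pb 35.
So from lowest to highest: Ca < Pb < C < Se < I.

Ca, Pb, C, Se, I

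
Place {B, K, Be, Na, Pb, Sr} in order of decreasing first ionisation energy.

Be is in period 2, group 2; B is in period 2, group 13; Na is in period 3, group 1; K is in period 4, group 1; Sr is in period 5, group 2; Pb is in period 6, group 14.
First ionization energy rises across a period (greater Z_eff holds electrons more tightly) and falls down a group (valence electrons are farther from the nucleus).
Here both period and group differ, so the two effects have to be weighed against each other.
Na > K: Na sits above K in group 1, so the down-group effect alone puts Na higher.
Sr > Na: the two effects oppose for this pair; the across-period effect wins (550 vs 496 kJ/mol).
Pb > Sr: period and group pull opposite ways; the across-period shift dominates (716 vs 550 kJ/mol).
B > Pb: the two effects oppose for this pair; the down-group effect wins (801 vs 716 kJ/mol).
Be > B: this pair runs against the simple trend — see the exception note.
Note the exception: Be has a higher first ionization energy than B, contrary to the simple trend — removing B's lone 2p electron is easier than breaking Be's filled 2s².
Approximate values (kJ/mol): Be 900, B 801, Na 496, K 419, Sr 550, Pb 716.
So from highest to lowest: Be > B > Pb > Sr > Na > K.

Be > B > Pb > Sr > Na > K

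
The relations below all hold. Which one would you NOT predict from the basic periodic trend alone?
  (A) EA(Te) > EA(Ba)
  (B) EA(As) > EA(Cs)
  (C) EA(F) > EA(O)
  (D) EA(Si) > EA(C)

The general trend: electron affinity increases across a period and decreases down a group.
(A) Te (period 5, group 16) vs Ba (period 6, group 2): the stated order agrees with the simple trend.
(B) As (period 4, group 15) vs Cs (period 6, group 1): the stated order agrees with the simple trend.
(C) F (period 2, group 17) vs O (period 2, group 16): the stated order agrees with the simple trend.
(D) Si (period 3, group 14) vs C (period 2, group 14): the stated order contradicts the simple trend.
The exception is (D): Si's larger, more diffuse 3p orbitals accept an added electron slightly more readily than C's compact 2p.

(D)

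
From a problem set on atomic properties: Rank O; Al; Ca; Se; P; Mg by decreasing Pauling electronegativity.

O, Se, P, Al, Mg, Ca

O is in period 2, group 16; Mg is in period 3, group 2; Al is in period 3, group 13; P is in period 3, group 15; Ca is in period 4, group 2; Se is in period 4, group 16.
Electronegativity increases across a period and decreases down a group, tracking effective nuclear charge and atomic size.
These span different periods and groups, so the two trends combine.
Mg > Ca: Mg sits above Ca in group 2, so the down-group effect alone puts Mg higher.
Al > Mg: Al lies to the right of Mg in period 3, so the across-period effect alone puts Al higher.
P > Al: P lies to the right of Al in period 3, so the across-period effect alone puts P higher.
Se > P: period and group pull opposite ways; the across-period shift dominates (2.55 vs 2.19).
O > Se: O sits above Se in group 16, so the down-group effect alone puts O higher.
For reference (Pauling): O 3.44, Mg 1.31, Al 1.61, P 2.19, Ca 1.00, Se 2.55.
So from highest to lowest: O > Se > P > Al > Mg > Ca.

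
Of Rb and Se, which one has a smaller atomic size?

Se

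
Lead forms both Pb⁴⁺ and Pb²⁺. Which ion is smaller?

Both ions have Z = 82 protons, but Pb⁴⁺ has lost more electrons, so its remaining electrons feel a larger effective nuclear charge per electron and are pulled in more tightly.
Higher positive charge → smaller ion, so Pb²⁺ > Pb⁴⁺.

Pb⁴⁺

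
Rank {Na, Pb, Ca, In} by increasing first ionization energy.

Across a period the outer electron is held more tightly (higher IE₁); down a group it sits in a higher shell, more shielded, and comes off more easily.
A diagonal step moves right (one effect) and down (the opposite effect) at once.
In > Na: the two effects oppose for this pair; the across-period effect wins (558 vs 496 kJ/mol).
Ca > In: period and group pull opposite ways; the down-group shift dominates (590 vs 558 kJ/mol).
Pb > Ca: the two effects oppose for this pair; the across-period effect wins (716 vs 590 kJ/mol).
Approximate values (kJ/mol): Na 496, Ca 590, In 558, Pb 716.
So from lowest to highest: Na < In < Ca < Pb.

Na < In < Ca < Pb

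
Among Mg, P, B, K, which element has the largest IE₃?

Consider each +2 ion: Mg²⁺ is the bare [Ne] core; P²⁺ still has 3 valence electrons; B²⁺ still has 1 valence electron; K²⁺ is already 1 electron into the core.
Core electrons are held far more tightly than valence electrons, so K and Mg top the IE_3 order.
Valence configurations: P²⁺ [Ne]3s²3p¹, B²⁺ [He]2s¹.
Tabulated IE_3 (kJ/mol): Mg 7733, P 2914, B 3660, K 4420.
So the third ionization energies run P < B < K < Mg.

Mg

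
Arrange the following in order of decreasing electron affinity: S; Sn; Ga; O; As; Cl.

Cl, S, O, Sn, As, Ga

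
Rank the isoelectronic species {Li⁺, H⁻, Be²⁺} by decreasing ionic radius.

All of these have 2 electrons, so size is governed by nuclear charge alone: the more protons, the stronger the pull on the same electron cloud, and the smaller the ion.
Nuclear charges: Be²⁺ (Z=4), Li⁺ (Z=3), H⁻ (Z=1).
Largest to smallest: H⁻ > Li⁺ > Be²⁺.

H⁻, Li⁺, Be²⁺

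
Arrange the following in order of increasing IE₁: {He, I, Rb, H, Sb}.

Rb < Sb < I < H < He

H is in period 1, group 1; He is in period 1, group 18; Rb is in period 5, group 1; Sb is in period 5, group 15; I is in period 5, group 17.
First ionization energy rises across a period (greater Z_eff holds electrons more tightly) and falls down a group (valence electrons are farther from the nucleus).
These span different periods and groups, so the two trends combine.
Sb > Rb: both are in period 5; the period trend gives Sb the larger value.
I > Sb: I lies to the right of Sb in period 5, so the across-period effect alone puts I higher.
H > I: period and group pull opposite ways; the down-group shift dominates (1312 vs 1008 kJ/mol).
He > H: He lies to the right of H in period 1, so the across-period effect alone puts He higher.
For reference (kJ/mol): H 1312, He 2372, Rb 403, Sb 831, I 1008.
So from lowest to highest: Rb < Sb < I < H < He.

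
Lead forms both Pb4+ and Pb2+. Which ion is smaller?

Pb4+

Both ions have Z = 82 protons, but Pb4+ has lost more electrons, so its remaining electrons feel a larger effective nuclear charge per electron and are pulled in more tightly.
Higher positive charge → smaller ion, so Pb2+ > Pb4+.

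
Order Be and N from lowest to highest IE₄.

N, Be

Consider each +3 ion: Be³⁺ is already 1 electron into the core; N³⁺ still has 2 valence electrons.
Breaking into a closed-shell core is much more expensive than removing a leftover valence electron — Be has the largest IE_4 here.
Approximate IE_4 values (kJ/mol): Be 21007, N 7475.
So the fourth ionization energies run N < Be.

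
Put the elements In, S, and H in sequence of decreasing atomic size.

H is in period 1, group 1; S is in period 3, group 16; In is in period 5, group 13.
Across a period the added protons contract the valence shell; down a group each new principal shell makes the atom larger.
Here both period and group differ, so the two effects have to be weighed against each other.
S > H: the two effects oppose for this pair; the down-group effect wins (103 vs 32 pm).
In > S: both effects reinforce here, so In is clearly the larger of the two.
Approximate values (pm): H 32, S 103, In 142.
So from largest to smallest: In > S > H.

In > S > H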